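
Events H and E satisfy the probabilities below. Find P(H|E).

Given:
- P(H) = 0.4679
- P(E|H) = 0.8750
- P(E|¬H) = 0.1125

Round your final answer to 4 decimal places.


Bayes' theorem: P(H|E) = P(E|H) × P(H) / P(E)

Step 1: Calculate P(E) using law of total probability
P(E) = P(E|H)P(H) + P(E|¬H)P(¬H)
     = 0.8750 × 0.4679 + 0.1125 × 0.5321
     = 0.40941250 + 0.05986125
     = 0.46927375

Step 2: Apply Bayes' theorem
P(H|E) = P(E|H) × P(H) / P(E)
       = 0.40941250 / 0.46927375
       = 0.8724


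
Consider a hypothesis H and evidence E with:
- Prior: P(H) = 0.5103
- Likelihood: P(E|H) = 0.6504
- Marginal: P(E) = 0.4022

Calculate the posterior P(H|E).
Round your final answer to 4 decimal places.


Using Bayes' theorem:

P(H|E) = P(E|H) × P(H) / P(E)
       = 0.6504 × 0.5103 / 0.4022
       = 0.33189912 / 0.4022
       = 0.8252

The evidence strengthens our belief in H.
Prior: 0.5103 → Posterior: 0.8252


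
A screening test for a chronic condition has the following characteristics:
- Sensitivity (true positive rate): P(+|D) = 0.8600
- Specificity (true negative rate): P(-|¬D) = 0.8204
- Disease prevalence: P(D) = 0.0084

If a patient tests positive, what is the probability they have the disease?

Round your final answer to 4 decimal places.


Let D = has disease, + = positive test

Given:
- P(D) = 0.0084 (prevalence)
- P(+|D) = 0.8600 (sensitivity)
- P(-|¬D) = 0.8204 (specificity)
- P(+|¬D) = 0.1796 (false positive rate = 1 - specificity)

Step 1: Find P(+)
P(+) = P(+|D)P(D) + P(+|¬D)P(¬D)
     = 0.8600 × 0.0084 + 0.1796 × 0.9916
     = 0.00722400 + 0.17809136
     = 0.18531536

Step 2: Apply Bayes' theorem for P(D|+)
P(D|+) = P(+|D)P(D) / P(+)
       = 0.00722400 / 0.18531536
       = 0.0390


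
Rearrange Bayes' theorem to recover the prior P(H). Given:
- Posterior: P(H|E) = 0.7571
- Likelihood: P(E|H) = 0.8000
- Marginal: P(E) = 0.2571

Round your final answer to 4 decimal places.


From Bayes' theorem: P(H|E) = P(E|H) × P(H) / P(E)

Rearranging for P(H):
P(H) = P(H|E) × P(E) / P(E|H)
     = 0.7571 × 0.2571 / 0.8000
     = 0.19465041 / 0.8000
     = 0.2433


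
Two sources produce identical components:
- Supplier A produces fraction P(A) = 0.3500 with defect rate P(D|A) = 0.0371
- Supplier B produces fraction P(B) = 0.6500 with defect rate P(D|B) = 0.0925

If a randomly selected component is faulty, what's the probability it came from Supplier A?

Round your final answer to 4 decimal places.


Let A = from Supplier A, D = faulty

Given:
- P(A) = 0.3500, P(B) = 0.6500
- P(D|A) = 0.0371, P(D|B) = 0.0925

Step 1: Find P(D)
P(D) = P(D|A)P(A) + P(D|B)P(B)
     = 0.0371 × 0.3500 + 0.0925 × 0.6500
     = 0.01298500 + 0.06012500
     = 0.07311000

Step 2: Apply Bayes' theorem
P(A|D) = P(D|A)P(A) / P(D)
       = 0.01298500 / 0.07311000
       = 0.1776


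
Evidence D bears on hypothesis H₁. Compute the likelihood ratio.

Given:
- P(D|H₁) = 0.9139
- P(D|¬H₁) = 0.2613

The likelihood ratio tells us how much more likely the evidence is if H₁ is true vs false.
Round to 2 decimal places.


Likelihood Ratio (LR) = P(D|H₁) / P(D|¬H₁)

LR = 0.9139 / 0.2613
   = 3.50

The evidence is 3.50 times more likely if H₁ is true than if H₁ is false.
Because LR exceeds 1, D is evidence for H₁.


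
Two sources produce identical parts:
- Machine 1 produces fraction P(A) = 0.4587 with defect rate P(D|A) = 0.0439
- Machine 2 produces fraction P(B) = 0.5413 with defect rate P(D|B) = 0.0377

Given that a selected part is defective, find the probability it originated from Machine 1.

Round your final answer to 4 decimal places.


Let A = from Machine 1, D = defective

Given:
- P(A) = 0.4587, P(B) = 0.5413
- P(D|A) = 0.0439, P(D|B) = 0.0377

Step 1: Find P(D)
P(D) = P(D|A)P(A) + P(D|B)P(B)
     = 0.0439 × 0.4587 + 0.0377 × 0.5413
     = 0.02013693 + 0.02040701
     = 0.04054394

Step 2: Apply Bayes' theorem
P(A|D) = P(D|A)P(A) / P(D)
       = 0.02013693 / 0.04054394
       = 0.4967


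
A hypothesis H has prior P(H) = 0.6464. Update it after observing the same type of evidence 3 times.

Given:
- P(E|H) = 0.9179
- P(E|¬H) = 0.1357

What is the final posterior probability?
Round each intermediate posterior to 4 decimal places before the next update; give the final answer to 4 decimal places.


Sequential Bayesian updating:

Initial prior: P(H) = 0.6464

Update 1:
  P(E) = 0.9179 × 0.6464 + 0.1357 × 0.3536 = 0.59333056 + 0.04798352 = 0.64131408
  P(H|E) = 0.59333056 / 0.64131408 = 0.9252

Update 2:
  P(E) = 0.9179 × 0.9252 + 0.1357 × 0.0748 = 0.84924108 + 0.01015036 = 0.85939144
  P(H|E) = 0.84924108 / 0.85939144 = 0.9882

Update 3:
  P(E) = 0.9179 × 0.9882 + 0.1357 × 0.0118 = 0.90706878 + 0.00160126 = 0.90867004
  P(H|E) = 0.90706878 / 0.90867004 = 0.9982

Final posterior: 0.9982


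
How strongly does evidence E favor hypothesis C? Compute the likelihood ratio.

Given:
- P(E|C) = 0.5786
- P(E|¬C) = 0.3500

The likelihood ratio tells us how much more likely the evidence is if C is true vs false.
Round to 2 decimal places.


Likelihood Ratio (LR) = P(E|C) / P(E|¬C)

LR = 0.5786 / 0.3500
   = 1.65

The evidence is 1.65 times more likely if C is true than if C is false.
Because LR exceeds 1, E is evidence for C.


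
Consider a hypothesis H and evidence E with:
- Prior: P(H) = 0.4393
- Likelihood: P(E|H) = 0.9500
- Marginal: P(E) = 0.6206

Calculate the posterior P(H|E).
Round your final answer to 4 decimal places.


Using Bayes' theorem:

P(H|E) = P(E|H) × P(H) / P(E)
       = 0.9500 × 0.4393 / 0.6206
       = 0.41733500 / 0.6206
       = 0.6725

The evidence strengthens our belief in H.
Prior: 0.4393 → Posterior: 0.6725


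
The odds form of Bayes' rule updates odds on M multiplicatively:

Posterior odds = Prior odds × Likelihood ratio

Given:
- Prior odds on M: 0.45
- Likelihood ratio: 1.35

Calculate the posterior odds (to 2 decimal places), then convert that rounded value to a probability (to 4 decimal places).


Step 1: Calculate posterior odds
Posterior odds = Prior odds × LR
               = 0.45 × 1.35
               = 0.61

Step 2: Convert to probability
P(M|E) = Posterior odds / (1 + Posterior odds)
       = 0.61 / (1 + 0.61)
       = 0.61 / 1.61
       = 0.3789

The evidence increased P(M) from 0.3103 to 0.3789.


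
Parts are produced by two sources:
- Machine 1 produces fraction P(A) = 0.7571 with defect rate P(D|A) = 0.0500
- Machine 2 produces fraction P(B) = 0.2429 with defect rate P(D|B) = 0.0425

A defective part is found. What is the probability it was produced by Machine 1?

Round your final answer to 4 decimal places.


Let A = from Machine 1, D = defective

Given:
- P(A) = 0.7571, P(B) = 0.2429
- P(D|A) = 0.0500, P(D|B) = 0.0425

Step 1: Find P(D)
P(D) = P(D|A)P(A) + P(D|B)P(B)
     = 0.0500 × 0.7571 + 0.0425 × 0.2429
     = 0.03785500 + 0.01032325
     = 0.04817825

Step 2: Apply Bayes' theorem
P(A|D) = P(D|A)P(A) / P(D)
       = 0.03785500 / 0.04817825
       = 0.7857


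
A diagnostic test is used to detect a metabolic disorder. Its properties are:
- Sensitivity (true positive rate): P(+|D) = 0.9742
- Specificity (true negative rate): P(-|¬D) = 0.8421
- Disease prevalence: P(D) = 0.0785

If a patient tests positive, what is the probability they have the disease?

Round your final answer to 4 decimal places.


Let D = has disease, + = positive test

Given:
- P(D) = 0.0785 (prevalence)
- P(+|D) = 0.9742 (sensitivity)
- P(-|¬D) = 0.8421 (specificity)
- P(+|¬D) = 0.1579 (false positive rate = 1 - specificity)

Step 1: Find P(+)
P(+) = P(+|D)P(D) + P(+|¬D)P(¬D)
     = 0.9742 × 0.0785 + 0.1579 × 0.9215
     = 0.07647470 + 0.14550485
     = 0.22197955

Step 2: Apply Bayes' theorem for P(D|+)
P(D|+) = P(+|D)P(D) / P(+)
       = 0.07647470 / 0.22197955
       = 0.3445


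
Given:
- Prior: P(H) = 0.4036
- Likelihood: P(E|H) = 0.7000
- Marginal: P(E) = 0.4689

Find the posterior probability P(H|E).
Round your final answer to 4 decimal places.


Using Bayes' theorem:

P(H|E) = P(E|H) × P(H) / P(E)
       = 0.7000 × 0.4036 / 0.4689
       = 0.28252000 / 0.4689
       = 0.6025

The evidence strengthens our belief in H.
Prior: 0.4036 → Posterior: 0.6025


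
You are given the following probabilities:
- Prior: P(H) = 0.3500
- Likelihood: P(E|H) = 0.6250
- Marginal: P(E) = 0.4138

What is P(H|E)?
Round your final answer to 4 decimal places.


Using Bayes' theorem:

P(H|E) = P(E|H) × P(H) / P(E)
       = 0.6250 × 0.3500 / 0.4138
       = 0.21875000 / 0.4138
       = 0.5286

The evidence strengthens our belief in H.
Prior: 0.3500 → Posterior: 0.5286


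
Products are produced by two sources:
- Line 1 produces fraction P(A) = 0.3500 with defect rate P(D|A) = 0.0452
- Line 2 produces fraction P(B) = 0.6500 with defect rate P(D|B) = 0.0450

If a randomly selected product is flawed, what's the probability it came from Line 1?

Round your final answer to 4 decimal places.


Let A = from Line 1, D = flawed

Given:
- P(A) = 0.3500, P(B) = 0.6500
- P(D|A) = 0.0452, P(D|B) = 0.0450

Step 1: Find P(D)
P(D) = P(D|A)P(A) + P(D|B)P(B)
     = 0.0452 × 0.3500 + 0.0450 × 0.6500
     = 0.01582000 + 0.02925000
     = 0.04507000

Step 2: Apply Bayes' theorem
P(A|D) = P(D|A)P(A) / P(D)
       = 0.01582000 / 0.04507000
       = 0.3510


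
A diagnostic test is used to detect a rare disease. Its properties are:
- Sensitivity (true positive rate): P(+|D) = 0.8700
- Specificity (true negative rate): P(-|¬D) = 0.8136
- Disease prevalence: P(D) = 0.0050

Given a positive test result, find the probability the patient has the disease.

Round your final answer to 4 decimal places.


Let D = has disease, + = positive test

Given:
- P(D) = 0.0050 (prevalence)
- P(+|D) = 0.8700 (sensitivity)
- P(-|¬D) = 0.8136 (specificity)
- P(+|¬D) = 0.1864 (false positive rate = 1 - specificity)

Step 1: Find P(+)
P(+) = P(+|D)P(D) + P(+|¬D)P(¬D)
     = 0.8700 × 0.0050 + 0.1864 × 0.9950
     = 0.00435000 + 0.18546800
     = 0.18981800

Step 2: Apply Bayes' theorem for P(D|+)
P(D|+) = P(+|D)P(D) / P(+)
       = 0.00435000 / 0.18981800
       = 0.0229


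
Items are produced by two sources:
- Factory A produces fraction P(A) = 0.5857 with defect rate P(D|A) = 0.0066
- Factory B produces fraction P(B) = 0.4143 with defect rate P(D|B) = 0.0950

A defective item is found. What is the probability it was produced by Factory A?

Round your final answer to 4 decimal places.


Let A = from Factory A, D = defective

Given:
- P(A) = 0.5857, P(B) = 0.4143
- P(D|A) = 0.0066, P(D|B) = 0.0950

Step 1: Find P(D)
P(D) = P(D|A)P(A) + P(D|B)P(B)
     = 0.0066 × 0.5857 + 0.0950 × 0.4143
     = 0.00386562 + 0.03935850
     = 0.04322412

Step 2: Apply Bayes' theorem
P(A|D) = P(D|A)P(A) / P(D)
       = 0.00386562 / 0.04322412
       = 0.0894


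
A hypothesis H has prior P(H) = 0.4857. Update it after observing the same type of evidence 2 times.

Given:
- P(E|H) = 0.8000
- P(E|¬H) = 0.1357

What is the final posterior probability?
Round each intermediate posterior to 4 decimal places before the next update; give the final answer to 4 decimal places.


Sequential Bayesian updating:

Initial prior: P(H) = 0.4857

Update 1:
  P(E) = 0.8000 × 0.4857 + 0.1357 × 0.5143 = 0.38856000 + 0.06979051 = 0.45835051
  P(H|E) = 0.38856000 / 0.45835051 = 0.8477

Update 2:
  P(E) = 0.8000 × 0.8477 + 0.1357 × 0.1523 = 0.67816000 + 0.02066711 = 0.69882711
  P(H|E) = 0.67816000 / 0.69882711 = 0.9704

Final posterior: 0.9704


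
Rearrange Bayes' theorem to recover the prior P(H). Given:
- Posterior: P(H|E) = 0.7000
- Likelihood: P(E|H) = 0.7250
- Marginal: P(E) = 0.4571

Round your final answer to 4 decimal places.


From Bayes' theorem: P(H|E) = P(E|H) × P(H) / P(E)

Rearranging for P(H):
P(H) = P(H|E) × P(E) / P(E|H)
     = 0.7000 × 0.4571 / 0.7250
     = 0.31997000 / 0.7250
     = 0.4413


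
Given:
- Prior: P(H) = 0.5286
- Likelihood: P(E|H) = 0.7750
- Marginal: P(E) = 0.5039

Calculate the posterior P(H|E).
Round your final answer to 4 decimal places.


Using Bayes' theorem:

P(H|E) = P(E|H) × P(H) / P(E)
       = 0.7750 × 0.5286 / 0.5039
       = 0.40966500 / 0.5039
       = 0.8130

The evidence strengthens our belief in H.
Prior: 0.5286 → Posterior: 0.8130


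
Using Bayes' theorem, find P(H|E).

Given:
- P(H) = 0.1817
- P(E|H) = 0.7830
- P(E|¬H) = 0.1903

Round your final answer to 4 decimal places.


Bayes' theorem: P(H|E) = P(E|H) × P(H) / P(E)

Step 1: Calculate P(E) using law of total probability
P(E) = P(E|H)P(H) + P(E|¬H)P(¬H)
     = 0.7830 × 0.1817 + 0.1903 × 0.8183
     = 0.14227110 + 0.15572249
     = 0.29799359

Step 2: Apply Bayes' theorem
P(H|E) = P(E|H) × P(H) / P(E)
       = 0.14227110 / 0.29799359
       = 0.4774


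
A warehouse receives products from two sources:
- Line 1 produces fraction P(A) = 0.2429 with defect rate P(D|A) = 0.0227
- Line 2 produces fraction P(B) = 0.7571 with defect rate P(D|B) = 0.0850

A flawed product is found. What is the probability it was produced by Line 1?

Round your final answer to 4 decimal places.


Let A = from Line 1, D = flawed

Given:
- P(A) = 0.2429, P(B) = 0.7571
- P(D|A) = 0.0227, P(D|B) = 0.0850

Step 1: Find P(D)
P(D) = P(D|A)P(A) + P(D|B)P(B)
     = 0.0227 × 0.2429 + 0.0850 × 0.7571
     = 0.00551383 + 0.06435350
     = 0.06986733

Step 2: Apply Bayes' theorem
P(A|D) = P(D|A)P(A) / P(D)
       = 0.00551383 / 0.06986733
       = 0.0789


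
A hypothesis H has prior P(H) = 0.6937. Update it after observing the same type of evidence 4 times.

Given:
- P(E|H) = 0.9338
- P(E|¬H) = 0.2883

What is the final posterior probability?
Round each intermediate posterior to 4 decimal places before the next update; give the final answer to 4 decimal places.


Sequential Bayesian updating:

Initial prior: P(H) = 0.6937

Update 1:
  P(E) = 0.9338 × 0.6937 + 0.2883 × 0.3063 = 0.64777706 + 0.08830629 = 0.73608335
  P(H|E) = 0.64777706 / 0.73608335 = 0.8800

Update 2:
  P(E) = 0.9338 × 0.8800 + 0.2883 × 0.1200 = 0.82174400 + 0.03459600 = 0.85634000
  P(H|E) = 0.82174400 / 0.85634000 = 0.9596

Update 3:
  P(E) = 0.9338 × 0.9596 + 0.2883 × 0.0404 = 0.89607448 + 0.01164732 = 0.90772180
  P(H|E) = 0.89607448 / 0.90772180 = 0.9872

Update 4:
  P(E) = 0.9338 × 0.9872 + 0.2883 × 0.0128 = 0.92184736 + 0.00369024 = 0.92553760
  P(H|E) = 0.92184736 / 0.92553760 = 0.9960

Final posterior: 0.9960


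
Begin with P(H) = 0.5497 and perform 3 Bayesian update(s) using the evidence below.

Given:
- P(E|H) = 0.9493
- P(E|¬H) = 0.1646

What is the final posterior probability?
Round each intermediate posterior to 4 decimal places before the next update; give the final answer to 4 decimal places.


Sequential Bayesian updating:

Initial prior: P(H) = 0.5497

Update 1:
  P(E) = 0.9493 × 0.5497 + 0.1646 × 0.4503 = 0.52183021 + 0.07411938 = 0.59594959
  P(H|E) = 0.52183021 / 0.59594959 = 0.8756

Update 2:
  P(E) = 0.9493 × 0.8756 + 0.1646 × 0.1244 = 0.83120708 + 0.02047624 = 0.85168332
  P(H|E) = 0.83120708 / 0.85168332 = 0.9760

Update 3:
  P(E) = 0.9493 × 0.9760 + 0.1646 × 0.0240 = 0.92651680 + 0.00395040 = 0.93046720
  P(H|E) = 0.92651680 / 0.93046720 = 0.9958

Final posterior: 0.9958


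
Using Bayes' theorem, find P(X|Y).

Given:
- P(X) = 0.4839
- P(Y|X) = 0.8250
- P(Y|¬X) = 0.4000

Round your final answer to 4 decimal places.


Bayes' theorem: P(X|Y) = P(Y|X) × P(X) / P(Y)

Step 1: Calculate P(Y) using law of total probability
P(Y) = P(Y|X)P(X) + P(Y|¬X)P(¬X)
     = 0.8250 × 0.4839 + 0.4000 × 0.5161
     = 0.39921750 + 0.20644000
     = 0.60565750

Step 2: Apply Bayes' theorem
P(X|Y) = P(Y|X) × P(X) / P(Y)
       = 0.39921750 / 0.60565750
       = 0.6591


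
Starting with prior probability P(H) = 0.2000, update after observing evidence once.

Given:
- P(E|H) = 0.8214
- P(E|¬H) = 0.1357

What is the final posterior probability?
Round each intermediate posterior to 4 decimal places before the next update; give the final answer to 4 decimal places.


Sequential Bayesian updating:

Initial prior: P(H) = 0.2000

Update 1:
  P(E) = 0.8214 × 0.2000 + 0.1357 × 0.8000 = 0.16428000 + 0.10856000 = 0.27284000
  P(H|E) = 0.16428000 / 0.27284000 = 0.6021

Final posterior: 0.6021


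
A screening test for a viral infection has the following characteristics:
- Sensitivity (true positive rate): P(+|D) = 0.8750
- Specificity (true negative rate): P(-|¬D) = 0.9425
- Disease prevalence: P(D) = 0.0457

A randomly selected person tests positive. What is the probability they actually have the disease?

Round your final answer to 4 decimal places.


Let D = has disease, + = positive test

Given:
- P(D) = 0.0457 (prevalence)
- P(+|D) = 0.8750 (sensitivity)
- P(-|¬D) = 0.9425 (specificity)
- P(+|¬D) = 0.0575 (false positive rate = 1 - specificity)

Step 1: Find P(+)
P(+) = P(+|D)P(D) + P(+|¬D)P(¬D)
     = 0.8750 × 0.0457 + 0.0575 × 0.9543
     = 0.03998750 + 0.05487225
     = 0.09485975

Step 2: Apply Bayes' theorem for P(D|+)
P(D|+) = P(+|D)P(D) / P(+)
       = 0.03998750 / 0.09485975
       = 0.4215


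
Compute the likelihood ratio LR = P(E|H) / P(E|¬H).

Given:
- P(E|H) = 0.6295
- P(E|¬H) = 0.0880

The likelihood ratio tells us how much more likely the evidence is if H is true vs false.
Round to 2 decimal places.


Likelihood Ratio (LR) = P(E|H) / P(E|¬H)

LR = 0.6295 / 0.0880
   = 7.15

The evidence is 7.15 times more likely if H is true than if H is false.
LR > 1, so observing E raises the odds in favor of H.


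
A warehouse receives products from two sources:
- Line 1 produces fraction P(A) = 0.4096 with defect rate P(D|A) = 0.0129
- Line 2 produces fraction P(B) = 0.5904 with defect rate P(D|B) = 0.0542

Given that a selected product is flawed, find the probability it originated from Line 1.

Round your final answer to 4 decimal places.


Let A = from Line 1, D = flawed

Given:
- P(A) = 0.4096, P(B) = 0.5904
- P(D|A) = 0.0129, P(D|B) = 0.0542

Step 1: Find P(D)
P(D) = P(D|A)P(A) + P(D|B)P(B)
     = 0.0129 × 0.4096 + 0.0542 × 0.5904
     = 0.00528384 + 0.03199968
     = 0.03728352

Step 2: Apply Bayes' theorem
P(A|D) = P(D|A)P(A) / P(D)
       = 0.00528384 / 0.03728352
       = 0.1417


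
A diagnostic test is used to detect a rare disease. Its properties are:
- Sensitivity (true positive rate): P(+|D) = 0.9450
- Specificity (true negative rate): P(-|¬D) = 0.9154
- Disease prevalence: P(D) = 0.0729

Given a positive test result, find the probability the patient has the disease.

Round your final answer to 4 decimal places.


Let D = has disease, + = positive test

Given:
- P(D) = 0.0729 (prevalence)
- P(+|D) = 0.9450 (sensitivity)
- P(-|¬D) = 0.9154 (specificity)
- P(+|¬D) = 0.0846 (false positive rate = 1 - specificity)

Step 1: Find P(+)
P(+) = P(+|D)P(D) + P(+|¬D)P(¬D)
     = 0.9450 × 0.0729 + 0.0846 × 0.9271
     = 0.06889050 + 0.07843266
     = 0.14732316

Step 2: Apply Bayes' theorem for P(D|+)
P(D|+) = P(+|D)P(D) / P(+)
       = 0.06889050 / 0.14732316
       = 0.4676


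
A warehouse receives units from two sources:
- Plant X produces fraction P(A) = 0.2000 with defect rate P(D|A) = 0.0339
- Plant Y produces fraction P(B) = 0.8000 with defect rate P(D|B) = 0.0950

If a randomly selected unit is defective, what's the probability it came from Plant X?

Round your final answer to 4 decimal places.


Let A = from Plant X, D = defective

Given:
- P(A) = 0.2000, P(B) = 0.8000
- P(D|A) = 0.0339, P(D|B) = 0.0950

Step 1: Find P(D)
P(D) = P(D|A)P(A) + P(D|B)P(B)
     = 0.0339 × 0.2000 + 0.0950 × 0.8000
     = 0.00678000 + 0.07600000
     = 0.08278000

Step 2: Apply Bayes' theorem
P(A|D) = P(D|A)P(A) / P(D)
       = 0.00678000 / 0.08278000
       = 0.0819


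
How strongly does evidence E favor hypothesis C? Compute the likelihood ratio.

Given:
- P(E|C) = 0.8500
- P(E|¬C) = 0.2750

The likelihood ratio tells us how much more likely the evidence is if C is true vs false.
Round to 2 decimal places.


Likelihood Ratio (LR) = P(E|C) / P(E|¬C)

LR = 0.8500 / 0.2750
   = 3.09

The evidence is 3.09 times more likely if C is true than if C is false.
LR > 1, so observing E raises the odds in favor of C.


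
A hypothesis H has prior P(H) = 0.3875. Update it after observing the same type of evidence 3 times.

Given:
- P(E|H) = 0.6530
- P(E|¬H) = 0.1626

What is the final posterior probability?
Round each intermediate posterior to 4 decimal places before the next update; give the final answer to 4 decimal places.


Sequential Bayesian updating:

Initial prior: P(H) = 0.3875

Update 1:
  P(E) = 0.6530 × 0.3875 + 0.1626 × 0.6125 = 0.25303750 + 0.09959250 = 0.35263000
  P(H|E) = 0.25303750 / 0.35263000 = 0.7176

Update 2:
  P(E) = 0.6530 × 0.7176 + 0.1626 × 0.2824 = 0.46859280 + 0.04591824 = 0.51451104
  P(H|E) = 0.46859280 / 0.51451104 = 0.9108

Update 3:
  P(E) = 0.6530 × 0.9108 + 0.1626 × 0.0892 = 0.59475240 + 0.01450392 = 0.60925632
  P(H|E) = 0.59475240 / 0.60925632 = 0.9762

Final posterior: 0.9762


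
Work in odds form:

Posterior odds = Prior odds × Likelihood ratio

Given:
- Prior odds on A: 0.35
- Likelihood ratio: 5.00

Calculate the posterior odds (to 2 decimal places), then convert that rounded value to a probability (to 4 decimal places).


Step 1: Calculate posterior odds
Posterior odds = Prior odds × LR
               = 0.35 × 5.00
               = 1.75

Step 2: Convert to probability
P(A|E) = Posterior odds / (1 + Posterior odds)
       = 1.75 / (1 + 1.75)
       = 1.75 / 2.75
       = 0.6364

The evidence increased P(A) from 0.2593 to 0.6364.


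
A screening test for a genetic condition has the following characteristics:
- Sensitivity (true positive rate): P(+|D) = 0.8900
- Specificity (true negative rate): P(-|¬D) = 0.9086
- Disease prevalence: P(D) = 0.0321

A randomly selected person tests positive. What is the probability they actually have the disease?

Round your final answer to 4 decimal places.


Let D = has disease, + = positive test

Given:
- P(D) = 0.0321 (prevalence)
- P(+|D) = 0.8900 (sensitivity)
- P(-|¬D) = 0.9086 (specificity)
- P(+|¬D) = 0.0914 (false positive rate = 1 - specificity)

Step 1: Find P(+)
P(+) = P(+|D)P(D) + P(+|¬D)P(¬D)
     = 0.8900 × 0.0321 + 0.0914 × 0.9679
     = 0.02856900 + 0.08846606
     = 0.11703506

Step 2: Apply Bayes' theorem for P(D|+)
P(D|+) = P(+|D)P(D) / P(+)
       = 0.02856900 / 0.11703506
       = 0.2441


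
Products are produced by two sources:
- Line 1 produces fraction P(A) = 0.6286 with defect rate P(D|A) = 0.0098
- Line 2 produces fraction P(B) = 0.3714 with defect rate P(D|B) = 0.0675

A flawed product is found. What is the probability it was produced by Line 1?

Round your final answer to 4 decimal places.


Let A = from Line 1, D = flawed

Given:
- P(A) = 0.6286, P(B) = 0.3714
- P(D|A) = 0.0098, P(D|B) = 0.0675

Step 1: Find P(D)
P(D) = P(D|A)P(A) + P(D|B)P(B)
     = 0.0098 × 0.6286 + 0.0675 × 0.3714
     = 0.00616028 + 0.02506950
     = 0.03122978

Step 2: Apply Bayes' theorem
P(A|D) = P(D|A)P(A) / P(D)
       = 0.00616028 / 0.03122978
       = 0.1973


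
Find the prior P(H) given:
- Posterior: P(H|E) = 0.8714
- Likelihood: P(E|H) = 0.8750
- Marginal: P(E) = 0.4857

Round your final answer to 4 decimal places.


From Bayes' theorem: P(H|E) = P(E|H) × P(H) / P(E)

Rearranging for P(H):
P(H) = P(H|E) × P(E) / P(E|H)
     = 0.8714 × 0.4857 / 0.8750
     = 0.42323898 / 0.8750
     = 0.4837


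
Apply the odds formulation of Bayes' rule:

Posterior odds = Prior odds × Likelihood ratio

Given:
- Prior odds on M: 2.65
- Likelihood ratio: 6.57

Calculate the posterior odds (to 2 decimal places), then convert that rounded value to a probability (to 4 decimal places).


Step 1: Calculate posterior odds
Posterior odds = Prior odds × LR
               = 2.65 × 6.57
               = 17.41

Step 2: Convert to probability
P(M|E) = Posterior odds / (1 + Posterior odds)
       = 17.41 / (1 + 17.41)
       = 17.41 / 18.41
       = 0.9457

The evidence increased P(M) from 0.7260 to 0.9457.


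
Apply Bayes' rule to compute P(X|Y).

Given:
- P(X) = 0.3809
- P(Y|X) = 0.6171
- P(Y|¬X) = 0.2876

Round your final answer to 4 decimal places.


Bayes' theorem: P(X|Y) = P(Y|X) × P(X) / P(Y)

Step 1: Calculate P(Y) using law of total probability
P(Y) = P(Y|X)P(X) + P(Y|¬X)P(¬X)
     = 0.6171 × 0.3809 + 0.2876 × 0.6191
     = 0.23505339 + 0.17805316
     = 0.41310655

Step 2: Apply Bayes' theorem
P(X|Y) = P(Y|X) × P(X) / P(Y)
       = 0.23505339 / 0.41310655
       = 0.5690


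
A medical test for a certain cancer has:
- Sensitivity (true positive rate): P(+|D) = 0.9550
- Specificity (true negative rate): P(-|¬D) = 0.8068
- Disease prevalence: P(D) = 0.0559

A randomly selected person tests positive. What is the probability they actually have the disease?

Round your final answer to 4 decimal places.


Let D = has disease, + = positive test

Given:
- P(D) = 0.0559 (prevalence)
- P(+|D) = 0.9550 (sensitivity)
- P(-|¬D) = 0.8068 (specificity)
- P(+|¬D) = 0.1932 (false positive rate = 1 - specificity)

Step 1: Find P(+)
P(+) = P(+|D)P(D) + P(+|¬D)P(¬D)
     = 0.9550 × 0.0559 + 0.1932 × 0.9441
     = 0.05338450 + 0.18240012
     = 0.23578462

Step 2: Apply Bayes' theorem for P(D|+)
P(D|+) = P(+|D)P(D) / P(+)
       = 0.05338450 / 0.23578462
       = 0.2264


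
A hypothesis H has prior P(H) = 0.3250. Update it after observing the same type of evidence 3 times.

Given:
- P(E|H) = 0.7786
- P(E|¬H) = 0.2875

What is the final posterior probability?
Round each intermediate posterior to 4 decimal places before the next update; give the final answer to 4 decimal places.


Sequential Bayesian updating:

Initial prior: P(H) = 0.3250

Update 1:
  P(E) = 0.7786 × 0.3250 + 0.2875 × 0.6750 = 0.25304500 + 0.19406250 = 0.44710750
  P(H|E) = 0.25304500 / 0.44710750 = 0.5660

Update 2:
  P(E) = 0.7786 × 0.5660 + 0.2875 × 0.4340 = 0.44068760 + 0.12477500 = 0.56546260
  P(H|E) = 0.44068760 / 0.56546260 = 0.7793

Update 3:
  P(E) = 0.7786 × 0.7793 + 0.2875 × 0.2207 = 0.60676298 + 0.06345125 = 0.67021423
  P(H|E) = 0.60676298 / 0.67021423 = 0.9053

Final posterior: 0.9053


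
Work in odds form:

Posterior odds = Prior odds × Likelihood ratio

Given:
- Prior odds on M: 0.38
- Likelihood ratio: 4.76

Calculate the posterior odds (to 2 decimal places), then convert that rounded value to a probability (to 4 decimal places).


Step 1: Calculate posterior odds
Posterior odds = Prior odds × LR
               = 0.38 × 4.76
               = 1.81

Step 2: Convert to probability
P(M|E) = Posterior odds / (1 + Posterior odds)
       = 1.81 / (1 + 1.81)
       = 1.81 / 2.81
       = 0.6441

The evidence increased P(M) from 0.2754 to 0.6441.


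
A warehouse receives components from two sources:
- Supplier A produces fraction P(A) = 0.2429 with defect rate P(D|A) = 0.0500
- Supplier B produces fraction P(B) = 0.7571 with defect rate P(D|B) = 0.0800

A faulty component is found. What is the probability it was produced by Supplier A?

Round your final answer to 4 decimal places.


Let A = from Supplier A, D = faulty

Given:
- P(A) = 0.2429, P(B) = 0.7571
- P(D|A) = 0.0500, P(D|B) = 0.0800

Step 1: Find P(D)
P(D) = P(D|A)P(A) + P(D|B)P(B)
     = 0.0500 × 0.2429 + 0.0800 × 0.7571
     = 0.01214500 + 0.06056800
     = 0.07271300

Step 2: Apply Bayes' theorem
P(A|D) = P(D|A)P(A) / P(D)
       = 0.01214500 / 0.07271300
       = 0.1670


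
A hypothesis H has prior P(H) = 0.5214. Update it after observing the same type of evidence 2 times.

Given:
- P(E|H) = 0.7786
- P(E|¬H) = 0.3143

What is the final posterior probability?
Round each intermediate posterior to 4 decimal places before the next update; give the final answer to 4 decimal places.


Sequential Bayesian updating:

Initial prior: P(H) = 0.5214

Update 1:
  P(E) = 0.7786 × 0.5214 + 0.3143 × 0.4786 = 0.40596204 + 0.15042398 = 0.55638602
  P(H|E) = 0.40596204 / 0.55638602 = 0.7296

Update 2:
  P(E) = 0.7786 × 0.7296 + 0.3143 × 0.2704 = 0.56806656 + 0.08498672 = 0.65305328
  P(H|E) = 0.56806656 / 0.65305328 = 0.8699

Final posterior: 0.8699


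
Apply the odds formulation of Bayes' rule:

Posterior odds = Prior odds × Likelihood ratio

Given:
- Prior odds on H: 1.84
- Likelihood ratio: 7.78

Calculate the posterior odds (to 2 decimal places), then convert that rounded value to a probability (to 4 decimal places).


Step 1: Calculate posterior odds
Posterior odds = Prior odds × LR
               = 1.84 × 7.78
               = 14.32

Step 2: Convert to probability
P(H|E) = Posterior odds / (1 + Posterior odds)
       = 14.32 / (1 + 14.32)
       = 14.32 / 15.32
       = 0.9347

The evidence increased P(H) from 0.6479 to 0.9347.


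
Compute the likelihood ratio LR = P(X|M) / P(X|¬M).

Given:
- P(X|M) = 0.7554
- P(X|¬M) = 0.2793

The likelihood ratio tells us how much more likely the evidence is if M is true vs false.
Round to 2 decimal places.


Likelihood Ratio (LR) = P(X|M) / P(X|¬M)

LR = 0.7554 / 0.2793
   = 2.70

The evidence is 2.70 times more likely if M is true than if M is false.
Because LR exceeds 1, X is evidence for M.


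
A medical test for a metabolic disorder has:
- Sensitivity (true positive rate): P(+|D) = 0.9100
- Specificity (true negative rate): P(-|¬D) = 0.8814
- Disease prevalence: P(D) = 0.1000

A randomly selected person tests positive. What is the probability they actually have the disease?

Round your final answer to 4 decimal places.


Let D = has disease, + = positive test

Given:
- P(D) = 0.1000 (prevalence)
- P(+|D) = 0.9100 (sensitivity)
- P(-|¬D) = 0.8814 (specificity)
- P(+|¬D) = 0.1186 (false positive rate = 1 - specificity)

Step 1: Find P(+)
P(+) = P(+|D)P(D) + P(+|¬D)P(¬D)
     = 0.9100 × 0.1000 + 0.1186 × 0.9000
     = 0.09100000 + 0.10674000
     = 0.19774000

Step 2: Apply Bayes' theorem for P(D|+)
P(D|+) = P(+|D)P(D) / P(+)
       = 0.09100000 / 0.19774000
       = 0.4602


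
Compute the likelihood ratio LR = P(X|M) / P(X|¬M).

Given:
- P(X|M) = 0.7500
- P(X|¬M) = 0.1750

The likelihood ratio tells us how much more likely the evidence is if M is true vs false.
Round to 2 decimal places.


Likelihood Ratio (LR) = P(X|M) / P(X|¬M)

LR = 0.7500 / 0.1750
   = 4.29

The evidence is 4.29 times more likely if M is true than if M is false.
Because LR exceeds 1, X is evidence for M.


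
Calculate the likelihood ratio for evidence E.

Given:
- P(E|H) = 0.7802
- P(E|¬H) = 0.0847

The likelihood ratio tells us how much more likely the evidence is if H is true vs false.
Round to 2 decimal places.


Likelihood Ratio (LR) = P(E|H) / P(E|¬H)

LR = 0.7802 / 0.0847
   = 9.21

The evidence is 9.21 times more likely if H is true than if H is false.
LR > 1, so observing E raises the odds in favor of H.


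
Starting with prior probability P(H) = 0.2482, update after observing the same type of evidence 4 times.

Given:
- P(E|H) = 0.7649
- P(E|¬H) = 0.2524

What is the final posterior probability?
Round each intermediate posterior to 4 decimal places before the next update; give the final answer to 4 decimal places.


Sequential Bayesian updating:

Initial prior: P(H) = 0.2482

Update 1:
  P(E) = 0.7649 × 0.2482 + 0.2524 × 0.7518 = 0.18984818 + 0.18975432 = 0.37960250
  P(H|E) = 0.18984818 / 0.37960250 = 0.5001

Update 2:
  P(E) = 0.7649 × 0.5001 + 0.2524 × 0.4999 = 0.38252649 + 0.12617476 = 0.50870125
  P(H|E) = 0.38252649 / 0.50870125 = 0.7520

Update 3:
  P(E) = 0.7649 × 0.7520 + 0.2524 × 0.2480 = 0.57520480 + 0.06259520 = 0.63780000
  P(H|E) = 0.57520480 / 0.63780000 = 0.9019

Update 4:
  P(E) = 0.7649 × 0.9019 + 0.2524 × 0.0981 = 0.68986331 + 0.02476044 = 0.71462375
  P(H|E) = 0.68986331 / 0.71462375 = 0.9654

Final posterior: 0.9654


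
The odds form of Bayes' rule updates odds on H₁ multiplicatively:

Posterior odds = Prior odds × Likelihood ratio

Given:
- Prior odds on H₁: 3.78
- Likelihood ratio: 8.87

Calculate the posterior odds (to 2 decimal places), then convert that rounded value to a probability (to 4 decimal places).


Step 1: Calculate posterior odds
Posterior odds = Prior odds × LR
               = 3.78 × 8.87
               = 33.53

Step 2: Convert to probability
P(H₁|E) = Posterior odds / (1 + Posterior odds)
       = 33.53 / (1 + 33.53)
       = 33.53 / 34.53
       = 0.9710

The evidence increased P(H₁) from 0.7908 to 0.9710.


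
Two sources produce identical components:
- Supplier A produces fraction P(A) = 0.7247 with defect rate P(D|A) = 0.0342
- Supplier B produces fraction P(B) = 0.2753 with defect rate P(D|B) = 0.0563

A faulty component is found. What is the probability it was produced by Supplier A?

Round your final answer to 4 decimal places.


Let A = from Supplier A, D = faulty

Given:
- P(A) = 0.7247, P(B) = 0.2753
- P(D|A) = 0.0342, P(D|B) = 0.0563

Step 1: Find P(D)
P(D) = P(D|A)P(A) + P(D|B)P(B)
     = 0.0342 × 0.7247 + 0.0563 × 0.2753
     = 0.02478474 + 0.01549939
     = 0.04028413

Step 2: Apply Bayes' theorem
P(A|D) = P(D|A)P(A) / P(D)
       = 0.02478474 / 0.04028413
       = 0.6152


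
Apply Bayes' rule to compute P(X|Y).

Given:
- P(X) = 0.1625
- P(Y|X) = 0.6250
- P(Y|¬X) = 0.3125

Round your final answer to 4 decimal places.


Bayes' theorem: P(X|Y) = P(Y|X) × P(X) / P(Y)

Step 1: Calculate P(Y) using law of total probability
P(Y) = P(Y|X)P(X) + P(Y|¬X)P(¬X)
     = 0.6250 × 0.1625 + 0.3125 × 0.8375
     = 0.10156250 + 0.26171875
     = 0.36328125

Step 2: Apply Bayes' theorem
P(X|Y) = P(Y|X) × P(X) / P(Y)
       = 0.10156250 / 0.36328125
       = 0.2796


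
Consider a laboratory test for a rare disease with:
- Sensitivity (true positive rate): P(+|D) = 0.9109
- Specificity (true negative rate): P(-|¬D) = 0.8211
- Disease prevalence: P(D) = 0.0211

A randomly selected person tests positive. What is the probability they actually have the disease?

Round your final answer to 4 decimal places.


Let D = has disease, + = positive test

Given:
- P(D) = 0.0211 (prevalence)
- P(+|D) = 0.9109 (sensitivity)
- P(-|¬D) = 0.8211 (specificity)
- P(+|¬D) = 0.1789 (false positive rate = 1 - specificity)

Step 1: Find P(+)
P(+) = P(+|D)P(D) + P(+|¬D)P(¬D)
     = 0.9109 × 0.0211 + 0.1789 × 0.9789
     = 0.01921999 + 0.17512521
     = 0.19434520

Step 2: Apply Bayes' theorem for P(D|+)
P(D|+) = P(+|D)P(D) / P(+)
       = 0.01921999 / 0.19434520
       = 0.0989


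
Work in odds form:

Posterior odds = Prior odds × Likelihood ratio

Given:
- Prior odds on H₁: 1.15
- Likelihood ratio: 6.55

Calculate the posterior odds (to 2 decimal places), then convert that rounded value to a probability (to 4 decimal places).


Step 1: Calculate posterior odds
Posterior odds = Prior odds × LR
               = 1.15 × 6.55
               = 7.53

Step 2: Convert to probability
P(H₁|E) = Posterior odds / (1 + Posterior odds)
       = 7.53 / (1 + 7.53)
       = 7.53 / 8.53
       = 0.8828

The evidence increased P(H₁) from 0.5349 to 0.8828.


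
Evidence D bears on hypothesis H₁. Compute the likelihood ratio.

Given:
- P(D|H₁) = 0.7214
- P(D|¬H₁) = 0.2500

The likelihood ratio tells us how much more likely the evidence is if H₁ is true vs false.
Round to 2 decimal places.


Likelihood Ratio (LR) = P(D|H₁) / P(D|¬H₁)

LR = 0.7214 / 0.2500
   = 2.89

The evidence is 2.89 times more likely if H₁ is true than if H₁ is false.
Since LR > 1, the evidence supports H₁ over ¬H₁.


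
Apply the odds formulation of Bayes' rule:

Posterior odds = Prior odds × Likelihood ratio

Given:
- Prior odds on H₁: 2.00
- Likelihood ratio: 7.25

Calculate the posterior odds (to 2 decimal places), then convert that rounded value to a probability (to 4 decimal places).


Step 1: Calculate posterior odds
Posterior odds = Prior odds × LR
               = 2.00 × 7.25
               = 14.50

Step 2: Convert to probability
P(H₁|E) = Posterior odds / (1 + Posterior odds)
       = 14.50 / (1 + 14.50)
       = 14.50 / 15.50
       = 0.9355

The evidence increased P(H₁) from 0.6667 to 0.9355.


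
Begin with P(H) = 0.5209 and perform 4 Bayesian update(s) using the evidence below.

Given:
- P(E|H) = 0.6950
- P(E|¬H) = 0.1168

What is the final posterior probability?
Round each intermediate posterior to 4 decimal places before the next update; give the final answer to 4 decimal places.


Sequential Bayesian updating:

Initial prior: P(H) = 0.5209

Update 1:
  P(E) = 0.6950 × 0.5209 + 0.1168 × 0.4791 = 0.36202550 + 0.05595888 = 0.41798438
  P(H|E) = 0.36202550 / 0.41798438 = 0.8661

Update 2:
  P(E) = 0.6950 × 0.8661 + 0.1168 × 0.1339 = 0.60193950 + 0.01563952 = 0.61757902
  P(H|E) = 0.60193950 / 0.61757902 = 0.9747

Update 3:
  P(E) = 0.6950 × 0.9747 + 0.1168 × 0.0253 = 0.67741650 + 0.00295504 = 0.68037154
  P(H|E) = 0.67741650 / 0.68037154 = 0.9957

Update 4:
  P(E) = 0.6950 × 0.9957 + 0.1168 × 0.0043 = 0.69201150 + 0.00050224 = 0.69251374
  P(H|E) = 0.69201150 / 0.69251374 = 0.9993

Final posterior: 0.9993


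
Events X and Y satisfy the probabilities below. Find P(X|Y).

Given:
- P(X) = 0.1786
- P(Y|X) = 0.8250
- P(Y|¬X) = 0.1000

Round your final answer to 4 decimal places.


Bayes' theorem: P(X|Y) = P(Y|X) × P(X) / P(Y)

Step 1: Calculate P(Y) using law of total probability
P(Y) = P(Y|X)P(X) + P(Y|¬X)P(¬X)
     = 0.8250 × 0.1786 + 0.1000 × 0.8214
     = 0.14734500 + 0.08214000
     = 0.22948500

Step 2: Apply Bayes' theorem
P(X|Y) = P(Y|X) × P(X) / P(Y)
       = 0.14734500 / 0.22948500
       = 0.6421


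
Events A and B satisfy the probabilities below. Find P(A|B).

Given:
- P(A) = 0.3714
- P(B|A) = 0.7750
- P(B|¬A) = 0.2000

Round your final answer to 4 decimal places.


Bayes' theorem: P(A|B) = P(B|A) × P(A) / P(B)

Step 1: Calculate P(B) using law of total probability
P(B) = P(B|A)P(A) + P(B|¬A)P(¬A)
     = 0.7750 × 0.3714 + 0.2000 × 0.6286
     = 0.28783500 + 0.12572000
     = 0.41355500

Step 2: Apply Bayes' theorem
P(A|B) = P(B|A) × P(A) / P(B)
       = 0.28783500 / 0.41355500
       = 0.6960


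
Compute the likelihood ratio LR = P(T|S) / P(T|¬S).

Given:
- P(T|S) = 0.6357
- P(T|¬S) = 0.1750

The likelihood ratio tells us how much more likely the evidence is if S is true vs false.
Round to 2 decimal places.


Likelihood Ratio (LR) = P(T|S) / P(T|¬S)

LR = 0.6357 / 0.1750
   = 3.63

The evidence is 3.63 times more likely if S is true than if S is false.
LR > 1, so observing T raises the odds in favor of S.


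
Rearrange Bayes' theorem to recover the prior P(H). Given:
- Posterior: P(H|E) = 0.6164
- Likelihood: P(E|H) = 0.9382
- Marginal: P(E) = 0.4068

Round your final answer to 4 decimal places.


From Bayes' theorem: P(H|E) = P(E|H) × P(H) / P(E)

Rearranging for P(H):
P(H) = P(H|E) × P(E) / P(E|H)
     = 0.6164 × 0.4068 / 0.9382
     = 0.25075152 / 0.9382
     = 0.2673


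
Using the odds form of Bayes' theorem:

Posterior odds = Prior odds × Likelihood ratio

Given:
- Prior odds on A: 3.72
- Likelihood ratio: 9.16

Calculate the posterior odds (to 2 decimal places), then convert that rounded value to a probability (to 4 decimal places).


Step 1: Calculate posterior odds
Posterior odds = Prior odds × LR
               = 3.72 × 9.16
               = 34.08

Step 2: Convert to probability
P(A|E) = Posterior odds / (1 + Posterior odds)
       = 34.08 / (1 + 34.08)
       = 34.08 / 35.08
       = 0.9715

The evidence increased P(A) from 0.7881 to 0.9715.


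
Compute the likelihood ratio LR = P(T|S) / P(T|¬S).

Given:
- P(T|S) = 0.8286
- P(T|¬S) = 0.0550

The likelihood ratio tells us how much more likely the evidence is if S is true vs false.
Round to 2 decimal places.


Likelihood Ratio (LR) = P(T|S) / P(T|¬S)

LR = 0.8286 / 0.0550
   = 15.07

The evidence is 15.07 times more likely if S is true than if S is false.
Because LR exceeds 1, T is evidence for S.


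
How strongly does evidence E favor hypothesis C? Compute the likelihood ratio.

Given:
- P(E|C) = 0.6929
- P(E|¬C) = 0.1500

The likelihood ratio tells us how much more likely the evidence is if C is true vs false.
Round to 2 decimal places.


Likelihood Ratio (LR) = P(E|C) / P(E|¬C)

LR = 0.6929 / 0.1500
   = 4.62

The evidence is 4.62 times more likely if C is true than if C is false.
LR > 1, so observing E raises the odds in favor of C.


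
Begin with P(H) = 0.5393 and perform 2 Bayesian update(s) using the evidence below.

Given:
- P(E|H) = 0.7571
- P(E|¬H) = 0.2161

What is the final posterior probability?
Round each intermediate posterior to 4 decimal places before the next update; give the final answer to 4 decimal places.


Sequential Bayesian updating:

Initial prior: P(H) = 0.5393

Update 1:
  P(E) = 0.7571 × 0.5393 + 0.2161 × 0.4607 = 0.40830403 + 0.09955727 = 0.50786130
  P(H|E) = 0.40830403 / 0.50786130 = 0.8040

Update 2:
  P(E) = 0.7571 × 0.8040 + 0.2161 × 0.1960 = 0.60870840 + 0.04235560 = 0.65106400
  P(H|E) = 0.60870840 / 0.65106400 = 0.9349

Final posterior: 0.9349
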